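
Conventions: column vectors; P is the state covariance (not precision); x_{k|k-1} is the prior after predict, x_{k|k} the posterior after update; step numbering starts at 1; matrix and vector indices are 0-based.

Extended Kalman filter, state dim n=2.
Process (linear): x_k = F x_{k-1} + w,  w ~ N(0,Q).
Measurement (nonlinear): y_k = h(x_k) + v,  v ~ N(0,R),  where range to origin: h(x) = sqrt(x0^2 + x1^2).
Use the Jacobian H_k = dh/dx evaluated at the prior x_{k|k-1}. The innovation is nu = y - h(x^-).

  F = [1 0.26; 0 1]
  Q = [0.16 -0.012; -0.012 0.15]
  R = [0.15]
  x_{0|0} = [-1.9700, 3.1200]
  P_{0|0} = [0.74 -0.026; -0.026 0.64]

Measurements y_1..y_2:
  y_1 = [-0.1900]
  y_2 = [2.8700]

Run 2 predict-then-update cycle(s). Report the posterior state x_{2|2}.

step 1: x^-=[-1.1588, 3.1200]  P^-=[0.9297 0.1284; 0.1284 0.7900]  H_jac=[-0.3482 0.9374]  S=[0.8731]  K=[-0.2329; 0.7970]  nu=[-3.5182]  x^+=[-0.3394, 0.3160]  P^+=[0.8824 0.2905; 0.2905 0.2354]
step 2: x^-=[-0.2573, 0.3160]  P^-=[1.2093 0.3397; 0.3397 0.3854]  H_jac=[-0.6313 0.7755]  S=[0.5312]  K=[-0.9414; 0.1590]  nu=[2.4625]  x^+=[-2.5755, 0.7075]  P^+=[0.7386 0.4192; 0.4192 0.3720]

x_post = [-2.5755, 0.7075]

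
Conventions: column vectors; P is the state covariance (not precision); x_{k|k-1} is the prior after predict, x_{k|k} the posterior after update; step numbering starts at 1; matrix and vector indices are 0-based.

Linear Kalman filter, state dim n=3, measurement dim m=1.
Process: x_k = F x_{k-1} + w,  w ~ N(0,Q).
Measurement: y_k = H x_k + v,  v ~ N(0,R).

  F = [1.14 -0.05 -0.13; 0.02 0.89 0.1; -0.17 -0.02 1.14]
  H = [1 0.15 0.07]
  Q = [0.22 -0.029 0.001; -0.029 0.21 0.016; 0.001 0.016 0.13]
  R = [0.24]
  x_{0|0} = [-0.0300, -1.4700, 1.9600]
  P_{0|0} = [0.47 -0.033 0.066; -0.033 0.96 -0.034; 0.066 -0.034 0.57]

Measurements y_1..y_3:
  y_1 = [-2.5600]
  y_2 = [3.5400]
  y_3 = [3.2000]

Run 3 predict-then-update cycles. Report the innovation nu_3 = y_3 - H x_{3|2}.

step 1: x^-=[-0.2155, -1.1129, 2.2689]  P^-=[0.8266 -0.0904 -0.0840; -0.0904 0.9693 0.0333; -0.0840 0.0333 0.8605]  S=[1.0544]  K=[0.7655; 0.0544; -0.0179]  nu=[-2.3364]  x^+=[-2.0040, -1.2399, 2.3106]  P^+=[0.2087 -0.1343 -0.0696; -0.1343 0.9662 0.0343; -0.0696 0.0343 0.8601]
step 2: x^-=[-2.5229, -0.9125, 2.9996]  P^-=[0.5446 -0.2264 -0.2579; -0.2264 0.9851 0.1508; -0.2579 0.1508 1.2788]  S=[0.7122]  K=[0.6917; -0.0956; -0.2047]  nu=[5.9898]  x^+=[1.6201, -1.4854, 1.7733]  P^+=[0.2039 -0.1793 -0.1571; -0.1793 0.9786 0.1369; -0.1571 0.1369 1.2489]
step 3: x^-=[1.6907, -1.1123, 1.7758]  P^-=[0.5773 -0.2999 -0.4351; -0.2999 1.0150 0.3052; -0.4351 0.3052 1.8128]  S=[0.7046]  K=[0.7123; -0.1793; -0.3725]  nu=[1.5518]  x^+=[2.7961, -1.3904, 1.1977]  P^+=[0.2198 -0.2099 -0.2482; -0.2099 0.9924 0.2581; -0.2482 0.2581 1.7150]

innov = [1.5518]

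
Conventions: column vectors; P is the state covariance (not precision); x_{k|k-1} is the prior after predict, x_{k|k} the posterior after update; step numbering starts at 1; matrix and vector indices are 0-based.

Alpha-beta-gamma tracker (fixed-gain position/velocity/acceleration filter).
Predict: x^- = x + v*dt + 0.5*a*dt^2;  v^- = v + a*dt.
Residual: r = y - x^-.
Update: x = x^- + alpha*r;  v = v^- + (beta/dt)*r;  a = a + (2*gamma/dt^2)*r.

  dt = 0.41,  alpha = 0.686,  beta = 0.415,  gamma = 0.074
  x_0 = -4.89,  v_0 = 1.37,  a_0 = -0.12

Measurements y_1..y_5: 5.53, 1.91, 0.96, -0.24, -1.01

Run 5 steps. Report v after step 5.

v_post = -5.5812

step 1: x_pred=-4.3384  r=9.8684  x^+=2.4313  v^+=11.3095  a^+=8.5684
step 2: x_pred=7.7884  r=-5.8784  x^+=3.7558  v^+=8.8725  a^+=3.3929
step 3: x_pred=7.6787  r=-6.7187  x^+=3.0697  v^+=3.4629  a^+=-2.5225
step 4: x_pred=4.2775  r=-4.5175  x^+=1.1785  v^+=-2.1438  a^+=-6.4998
step 5: x_pred=-0.2468  r=-0.7632  x^+=-0.7704  v^+=-5.5812  a^+=-7.1717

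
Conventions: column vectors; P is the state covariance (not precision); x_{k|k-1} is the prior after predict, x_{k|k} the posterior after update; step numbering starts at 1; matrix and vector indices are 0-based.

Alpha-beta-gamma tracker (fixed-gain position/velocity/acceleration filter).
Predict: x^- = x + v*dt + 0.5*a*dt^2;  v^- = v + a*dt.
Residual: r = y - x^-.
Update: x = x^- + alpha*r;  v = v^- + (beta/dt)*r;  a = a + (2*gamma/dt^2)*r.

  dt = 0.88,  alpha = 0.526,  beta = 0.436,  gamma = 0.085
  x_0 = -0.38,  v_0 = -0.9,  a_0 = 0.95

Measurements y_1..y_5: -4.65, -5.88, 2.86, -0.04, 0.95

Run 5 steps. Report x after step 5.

x_post = 2.6303

step 1: x_pred=-0.8042  r=-3.8458  x^+=-2.8271  v^+=-1.9694  a^+=0.1057
step 2: x_pred=-4.5192  r=-1.3608  x^+=-5.2350  v^+=-2.5506  a^+=-0.1930
step 3: x_pred=-7.5542  r=10.4142  x^+=-2.0763  v^+=2.4394  a^+=2.0932
step 4: x_pred=0.8808  r=-0.9208  x^+=0.3965  v^+=3.8252  a^+=1.8911
step 5: x_pred=4.4948  r=-3.5448  x^+=2.6303  v^+=3.7330  a^+=1.1129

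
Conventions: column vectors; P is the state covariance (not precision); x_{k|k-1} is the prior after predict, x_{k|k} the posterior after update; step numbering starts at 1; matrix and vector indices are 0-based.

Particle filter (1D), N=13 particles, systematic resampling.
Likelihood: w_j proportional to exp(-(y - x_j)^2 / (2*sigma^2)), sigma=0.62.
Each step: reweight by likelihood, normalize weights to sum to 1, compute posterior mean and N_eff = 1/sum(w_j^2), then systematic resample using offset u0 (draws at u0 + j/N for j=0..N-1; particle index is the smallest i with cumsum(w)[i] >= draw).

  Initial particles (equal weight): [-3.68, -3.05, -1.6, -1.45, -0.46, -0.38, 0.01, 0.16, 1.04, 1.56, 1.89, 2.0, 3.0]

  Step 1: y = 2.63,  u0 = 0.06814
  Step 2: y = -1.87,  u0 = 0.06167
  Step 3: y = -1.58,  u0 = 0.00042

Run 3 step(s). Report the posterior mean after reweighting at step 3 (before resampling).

post_mean = 1.5626

step 1: w=[0.0000, 0.0000, 0.0000, 0.0000, 0.0000, 0.0000, 0.0001, 0.0002, 0.0171, 0.1031, 0.2242, 0.2728, 0.3826]  mean=2.2957  Neff=3.5463  idx=[9, 10, 10, 10, 11, 11, 11, 11, 12, 12, 12, 12, 12]
step 2: w=[0.8345, 0.0381, 0.0381, 0.0381, 0.0128, 0.0128, 0.0128, 0.0128, 0.0000, 0.0000, 0.0000, 0.0000, 0.0000]  mean=1.6202  Neff=1.4258  idx=[0, 0, 0, 0, 0, 0, 0, 0, 0, 0, 0, 2, 6]
step 3: w=[0.0903, 0.0903, 0.0903, 0.0903, 0.0903, 0.0903, 0.0903, 0.0903, 0.0903, 0.0903, 0.0903, 0.0053, 0.0019]  mean=1.5626  Neff=11.1565  idx=[0, 0, 1, 2, 3, 4, 5, 5, 6, 7, 8, 9, 10]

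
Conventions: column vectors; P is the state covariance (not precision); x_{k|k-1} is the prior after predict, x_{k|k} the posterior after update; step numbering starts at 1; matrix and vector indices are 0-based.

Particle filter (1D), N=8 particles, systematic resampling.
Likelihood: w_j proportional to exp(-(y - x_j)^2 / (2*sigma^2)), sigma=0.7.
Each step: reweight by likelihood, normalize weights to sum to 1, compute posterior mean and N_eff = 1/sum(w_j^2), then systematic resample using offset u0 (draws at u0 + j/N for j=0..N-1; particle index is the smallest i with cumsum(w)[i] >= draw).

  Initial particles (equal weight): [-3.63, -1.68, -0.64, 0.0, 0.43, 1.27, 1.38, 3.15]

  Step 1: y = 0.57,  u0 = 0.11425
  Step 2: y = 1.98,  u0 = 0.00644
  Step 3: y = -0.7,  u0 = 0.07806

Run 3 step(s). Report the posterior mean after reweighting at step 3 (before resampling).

step 1: w=[0.0000, 0.0019, 0.0737, 0.2355, 0.3216, 0.1990, 0.1680, 0.0004]  mean=0.5737  Neff=4.3076  idx=[3, 3, 4, 4, 4, 5, 6, 6]
step 2: w=[0.0080, 0.0080, 0.0378, 0.0378, 0.0378, 0.2624, 0.3040, 0.3040]  mean=1.2212  Neff=3.8739  idx=[0, 5, 5, 5, 6, 6, 7, 7]
step 3: w=[0.8517, 0.0268, 0.0268, 0.0268, 0.0170, 0.0170, 0.0170, 0.0170]  mean=0.1958  Neff=1.3722  idx=[0, 0, 0, 0, 0, 0, 0, 5]

post_mean = 0.1958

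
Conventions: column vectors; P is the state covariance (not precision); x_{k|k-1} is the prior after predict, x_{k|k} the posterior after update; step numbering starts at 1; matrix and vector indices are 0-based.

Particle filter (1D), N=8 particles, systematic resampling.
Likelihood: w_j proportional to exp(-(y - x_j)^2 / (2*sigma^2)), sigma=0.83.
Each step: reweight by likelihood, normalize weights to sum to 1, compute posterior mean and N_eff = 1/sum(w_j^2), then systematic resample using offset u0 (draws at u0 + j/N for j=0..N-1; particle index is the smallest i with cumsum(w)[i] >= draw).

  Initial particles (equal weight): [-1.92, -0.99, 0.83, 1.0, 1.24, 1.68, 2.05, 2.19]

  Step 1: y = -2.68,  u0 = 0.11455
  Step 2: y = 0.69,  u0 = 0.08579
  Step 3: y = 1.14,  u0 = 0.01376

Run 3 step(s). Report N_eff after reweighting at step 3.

step 1: w=[0.8392, 0.1606, 0.0002, 0.0001, 0.0000, 0.0000, 0.0000, 0.0000]  mean=-1.7700  Neff=1.3699  idx=[0, 0, 0, 0, 0, 0, 1, 1]
step 2: w=[0.0237, 0.0237, 0.0237, 0.0237, 0.0237, 0.0237, 0.4289, 0.4289]  mean=-1.1223  Neff=2.6934  idx=[3, 6, 6, 6, 7, 7, 7, 7]
step 3: w=[0.0043, 0.1422, 0.1422, 0.1422, 0.1422, 0.1422, 0.1422, 0.1422]  mean=-0.9940  Neff=7.0594  idx=[1, 1, 2, 3, 4, 5, 6, 7]

N_eff = 7.0594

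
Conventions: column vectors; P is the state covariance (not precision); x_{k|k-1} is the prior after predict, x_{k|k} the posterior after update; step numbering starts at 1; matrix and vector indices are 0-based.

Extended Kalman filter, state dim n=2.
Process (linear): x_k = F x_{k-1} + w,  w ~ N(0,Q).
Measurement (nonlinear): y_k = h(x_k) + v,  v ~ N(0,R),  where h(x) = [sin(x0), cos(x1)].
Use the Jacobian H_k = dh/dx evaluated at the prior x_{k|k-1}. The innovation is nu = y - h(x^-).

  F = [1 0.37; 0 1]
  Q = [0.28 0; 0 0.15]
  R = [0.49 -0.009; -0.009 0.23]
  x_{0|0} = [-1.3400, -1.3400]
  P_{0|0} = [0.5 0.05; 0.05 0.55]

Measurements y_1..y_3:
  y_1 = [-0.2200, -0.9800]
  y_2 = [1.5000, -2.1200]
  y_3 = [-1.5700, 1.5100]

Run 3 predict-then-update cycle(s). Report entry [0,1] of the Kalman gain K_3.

K[0,1] = 0.0095

step 1: x^-=[-1.8358, -1.3400]  P^-=[0.8923 0.2535; 0.2535 0.7000]  H_jac=[-0.2619 0.0000; 0.0000 0.9735]  S=[0.5512 -0.0736; -0.0736 0.8934]  K=[-0.3914 0.2440; -0.0188 0.7612]  nu=[0.7451, -1.2088]  x^+=[-2.4223, -2.2741]  P^+=[0.7406 0.0613; 0.0613 0.1800]
step 2: x^-=[-3.2637, -2.2741]  P^-=[1.0906 0.1279; 0.1279 0.3300]  H_jac=[-0.9925 0.0000; 0.0000 0.7627]  S=[1.5644 -0.1058; -0.1058 0.4220]  K=[-0.6880 0.0586; -0.0415 0.5861]  nu=[1.3781, -1.4732]  x^+=[-4.2982, -3.1948]  P^+=[0.3402 0.0258; 0.0258 0.1772]
step 3: x^-=[-5.4803, -3.1948]  P^-=[0.6635 0.0914; 0.0914 0.3272]  H_jac=[0.6946 0.0000; 0.0000 -0.0531]  S=[0.8102 -0.0124; -0.0124 0.2309]  K=[0.5691 0.0095; 0.0773 -0.0712]  nu=[-2.2894, 2.5086]  x^+=[-6.7593, -3.5502]  P^+=[0.4013 0.0554; 0.0554 0.3211]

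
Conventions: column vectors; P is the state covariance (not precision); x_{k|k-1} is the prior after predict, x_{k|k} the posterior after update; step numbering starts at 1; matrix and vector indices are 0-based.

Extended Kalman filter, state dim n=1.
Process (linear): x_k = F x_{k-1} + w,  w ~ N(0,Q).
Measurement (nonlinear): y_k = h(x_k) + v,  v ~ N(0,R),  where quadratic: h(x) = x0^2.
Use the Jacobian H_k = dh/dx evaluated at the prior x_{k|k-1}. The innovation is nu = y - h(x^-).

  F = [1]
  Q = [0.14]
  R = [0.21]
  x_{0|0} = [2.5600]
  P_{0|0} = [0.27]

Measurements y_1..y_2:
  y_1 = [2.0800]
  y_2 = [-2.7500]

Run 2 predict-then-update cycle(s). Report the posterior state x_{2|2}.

x_post = [0.2250]

step 1: x^-=[2.5600]  P^-=[0.4100]  H_jac=[5.1200]  S=[10.9579]  K=[0.1916]  nu=[-4.4736]  x^+=[1.7030]  P^+=[0.0079]
step 2: x^-=[1.7030]  P^-=[0.1479]  H_jac=[3.4060]  S=[1.9253]  K=[0.2616]  nu=[-5.6502]  x^+=[0.2250]  P^+=[0.0161]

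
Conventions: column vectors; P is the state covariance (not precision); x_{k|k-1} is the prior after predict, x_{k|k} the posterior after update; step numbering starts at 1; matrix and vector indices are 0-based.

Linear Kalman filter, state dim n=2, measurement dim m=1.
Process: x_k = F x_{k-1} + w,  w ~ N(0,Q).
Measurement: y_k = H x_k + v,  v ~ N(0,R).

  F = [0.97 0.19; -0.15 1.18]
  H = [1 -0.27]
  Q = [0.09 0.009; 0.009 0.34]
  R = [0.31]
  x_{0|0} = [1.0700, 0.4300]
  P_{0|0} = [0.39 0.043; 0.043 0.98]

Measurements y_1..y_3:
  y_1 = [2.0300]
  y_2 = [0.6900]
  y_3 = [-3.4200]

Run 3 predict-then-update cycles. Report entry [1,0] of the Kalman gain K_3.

step 1: x^-=[1.1196, 0.3469]  P^-=[0.5082 0.2200; 0.2200 1.6981]  S=[0.8232]  K=[0.5452; -0.2898]  nu=[1.0041]  x^+=[1.6670, 0.0560]  P^+=[0.2635 0.3500; 0.3500 1.6290]
step 2: x^-=[1.6276, -0.1840]  P^-=[0.5258 0.7265; 0.7265 2.4902]  S=[0.6250]  K=[0.5274; 0.0867]  nu=[-0.9873]  x^+=[1.1069, -0.2696]  P^+=[0.3519 0.6980; 0.6980 2.4855]
step 3: x^-=[1.0225, -0.4841]  P^-=[0.7681 1.2940; 1.2940 3.5617]  S=[0.6390]  K=[0.6553; 0.5202]  nu=[-4.5732]  x^+=[-1.9744, -2.8629]  P^+=[0.4937 1.0762; 1.0762 3.3888]

K[1,0] = 0.5202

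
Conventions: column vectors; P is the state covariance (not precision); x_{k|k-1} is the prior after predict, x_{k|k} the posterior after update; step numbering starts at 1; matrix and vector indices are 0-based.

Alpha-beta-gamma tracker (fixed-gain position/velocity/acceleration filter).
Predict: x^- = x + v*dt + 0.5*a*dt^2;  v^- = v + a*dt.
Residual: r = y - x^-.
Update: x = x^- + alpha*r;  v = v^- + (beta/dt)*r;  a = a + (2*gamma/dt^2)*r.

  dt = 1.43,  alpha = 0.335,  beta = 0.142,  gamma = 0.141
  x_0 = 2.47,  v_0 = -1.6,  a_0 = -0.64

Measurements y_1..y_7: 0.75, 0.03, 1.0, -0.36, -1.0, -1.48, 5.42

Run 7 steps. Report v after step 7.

step 1: x_pred=-0.4724  r=1.2224  x^+=-0.0629  v^+=-2.3938  a^+=-0.4714
step 2: x_pred=-3.9680  r=3.9980  x^+=-2.6287  v^+=-2.6710  a^+=0.0799
step 3: x_pred=-6.3665  r=7.3665  x^+=-3.8987  v^+=-1.8252  a^+=1.0958
step 4: x_pred=-5.3883  r=5.0283  x^+=-3.7038  v^+=0.2411  a^+=1.7892
step 5: x_pred=-1.5297  r=0.5297  x^+=-1.3522  v^+=2.8523  a^+=1.8623
step 6: x_pred=4.6306  r=-6.1106  x^+=2.5835  v^+=4.9085  a^+=1.0196
step 7: x_pred=10.6452  r=-5.2252  x^+=8.8947  v^+=5.8476  a^+=0.2990

v_post = 5.8476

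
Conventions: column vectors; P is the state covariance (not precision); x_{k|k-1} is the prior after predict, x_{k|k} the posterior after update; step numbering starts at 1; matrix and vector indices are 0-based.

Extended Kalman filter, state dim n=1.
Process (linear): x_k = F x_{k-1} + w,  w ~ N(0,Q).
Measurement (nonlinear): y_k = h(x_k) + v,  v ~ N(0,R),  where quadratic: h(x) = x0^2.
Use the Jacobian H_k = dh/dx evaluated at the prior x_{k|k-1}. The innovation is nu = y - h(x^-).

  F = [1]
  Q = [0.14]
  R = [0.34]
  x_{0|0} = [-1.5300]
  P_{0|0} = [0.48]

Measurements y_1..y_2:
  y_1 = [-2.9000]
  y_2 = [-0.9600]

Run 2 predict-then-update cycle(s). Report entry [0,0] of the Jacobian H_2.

H_jac[0,0] = 0.1759

step 1: x^-=[-1.5300]  P^-=[0.6200]  H_jac=[-3.0600]  S=[6.1454]  K=[-0.3087]  nu=[-5.2409]  x^+=[0.0880]  P^+=[0.0343]
step 2: x^-=[0.0880]  P^-=[0.1743]  H_jac=[0.1759]  S=[0.3454]  K=[0.0888]  nu=[-0.9677]  x^+=[0.0020]  P^+=[0.1716]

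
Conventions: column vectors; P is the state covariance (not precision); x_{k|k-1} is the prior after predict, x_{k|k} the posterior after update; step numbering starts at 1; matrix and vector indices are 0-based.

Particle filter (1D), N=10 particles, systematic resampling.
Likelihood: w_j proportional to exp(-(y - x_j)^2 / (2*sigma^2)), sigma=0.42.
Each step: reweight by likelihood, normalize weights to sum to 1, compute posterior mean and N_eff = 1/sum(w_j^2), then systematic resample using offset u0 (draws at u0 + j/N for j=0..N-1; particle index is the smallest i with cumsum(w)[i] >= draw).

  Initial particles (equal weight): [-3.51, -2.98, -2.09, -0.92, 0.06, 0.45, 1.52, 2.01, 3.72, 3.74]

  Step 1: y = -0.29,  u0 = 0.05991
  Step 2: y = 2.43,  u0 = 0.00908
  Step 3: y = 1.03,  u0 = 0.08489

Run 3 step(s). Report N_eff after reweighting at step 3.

N_eff = 9.3304

step 1: w=[0.0000, 0.0000, 0.0001, 0.2611, 0.5684, 0.1703, 0.0001, 0.0000, 0.0000, 0.0000]  mean=-0.1295  Neff=2.3795  idx=[3, 3, 3, 4, 4, 4, 4, 4, 5, 5]
step 2: w=[0.0000, 0.0000, 0.0000, 0.0040, 0.0040, 0.0040, 0.0040, 0.0040, 0.4900, 0.4900]  mean=0.4422  Neff=2.0821  idx=[5, 8, 8, 8, 8, 8, 9, 9, 9, 9]
step 3: w=[0.0196, 0.1089, 0.1089, 0.1089, 0.1089, 0.1089, 0.1089, 0.1089, 0.1089, 0.1089]  mean=0.4423  Neff=9.3304  idx=[1, 2, 3, 4, 5, 6, 7, 8, 8, 9]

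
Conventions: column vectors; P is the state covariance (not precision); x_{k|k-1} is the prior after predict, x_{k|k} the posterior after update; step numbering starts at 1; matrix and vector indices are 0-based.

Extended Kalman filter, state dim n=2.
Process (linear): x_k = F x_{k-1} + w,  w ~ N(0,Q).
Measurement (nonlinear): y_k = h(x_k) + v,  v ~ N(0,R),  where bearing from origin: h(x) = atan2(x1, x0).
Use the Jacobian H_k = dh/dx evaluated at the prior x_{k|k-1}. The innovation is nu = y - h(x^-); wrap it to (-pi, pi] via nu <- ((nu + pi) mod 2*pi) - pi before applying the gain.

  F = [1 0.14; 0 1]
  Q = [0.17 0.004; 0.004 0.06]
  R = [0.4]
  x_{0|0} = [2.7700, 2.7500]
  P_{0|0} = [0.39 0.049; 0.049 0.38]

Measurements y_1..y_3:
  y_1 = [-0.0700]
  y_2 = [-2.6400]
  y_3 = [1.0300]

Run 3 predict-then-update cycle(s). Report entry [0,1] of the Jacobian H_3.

step 1: x^-=[3.1550, 2.7500]  P^-=[0.5812 0.1062; 0.1062 0.4400]  H_jac=[-0.1570 0.1801]  S=[0.4226]  K=[-0.1706; 0.1481]  nu=[-0.7869]  x^+=[3.2893, 2.6335]  P^+=[0.5689 0.1169; 0.1169 0.4307]
step 2: x^-=[3.6580, 2.6335]  P^-=[0.7800 0.1812; 0.1812 0.4907]  H_jac=[-0.1296 0.1801]  S=[0.4206]  K=[-0.1629; 0.1543]  nu=[3.0192]  x^+=[3.1663, 3.0992]  P^+=[0.7689 0.1917; 0.1917 0.4807]
step 3: x^-=[3.6002, 3.0992]  P^-=[1.0020 0.2630; 0.2630 0.5407]  H_jac=[-0.1373 0.1595]  S=[0.4211]  K=[-0.2271; 0.1191]  nu=[0.3192]  x^+=[3.5277, 3.1372]  P^+=[0.9803 0.2744; 0.2744 0.5348]

H_jac[0,1] = 0.1595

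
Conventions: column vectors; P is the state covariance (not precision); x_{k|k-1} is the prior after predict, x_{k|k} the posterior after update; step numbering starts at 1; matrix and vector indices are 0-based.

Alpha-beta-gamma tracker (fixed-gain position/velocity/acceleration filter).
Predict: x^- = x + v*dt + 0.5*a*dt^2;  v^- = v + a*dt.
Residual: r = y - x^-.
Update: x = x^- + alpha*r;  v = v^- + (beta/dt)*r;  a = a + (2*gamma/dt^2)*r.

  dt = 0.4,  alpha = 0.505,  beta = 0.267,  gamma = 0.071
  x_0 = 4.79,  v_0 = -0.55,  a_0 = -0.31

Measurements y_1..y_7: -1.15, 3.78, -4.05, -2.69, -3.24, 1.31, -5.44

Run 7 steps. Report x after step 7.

step 1: x_pred=4.5452  r=-5.6952  x^+=1.6691  v^+=-4.4755  a^+=-5.3645
step 2: x_pred=-0.5503  r=4.3303  x^+=1.6365  v^+=-3.7309  a^+=-1.5214
step 3: x_pred=0.0225  r=-4.0725  x^+=-2.0341  v^+=-7.0578  a^+=-5.1357
step 4: x_pred=-5.2681  r=2.5781  x^+=-3.9662  v^+=-7.3912  a^+=-2.8476
step 5: x_pred=-7.1505  r=3.9105  x^+=-5.1757  v^+=-5.9200  a^+=0.6229
step 6: x_pred=-7.4938  r=8.8038  x^+=-3.0479  v^+=0.2057  a^+=8.4363
step 7: x_pred=-2.2907  r=-3.1493  x^+=-3.8811  v^+=1.4781  a^+=5.6413

x_post = -3.8811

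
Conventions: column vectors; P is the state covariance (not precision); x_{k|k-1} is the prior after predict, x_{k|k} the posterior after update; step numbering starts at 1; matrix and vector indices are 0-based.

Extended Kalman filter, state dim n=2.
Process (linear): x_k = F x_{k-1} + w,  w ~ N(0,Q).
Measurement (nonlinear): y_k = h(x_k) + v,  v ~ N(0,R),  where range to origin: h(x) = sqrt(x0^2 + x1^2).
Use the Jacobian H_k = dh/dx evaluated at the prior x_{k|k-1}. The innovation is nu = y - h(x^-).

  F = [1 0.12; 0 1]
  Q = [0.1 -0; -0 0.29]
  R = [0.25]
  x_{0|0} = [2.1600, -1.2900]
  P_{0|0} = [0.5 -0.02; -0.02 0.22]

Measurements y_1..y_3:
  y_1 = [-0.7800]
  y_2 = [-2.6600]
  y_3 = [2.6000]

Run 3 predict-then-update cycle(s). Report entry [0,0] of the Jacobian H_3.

step 1: x^-=[2.0052, -1.2900]  P^-=[0.5984 0.0064; 0.0064 0.5100]  H_jac=[0.8410 -0.5410]  S=[0.8167]  K=[0.6119; -0.3313]  nu=[-3.1643]  x^+=[0.0688, -0.2417]  P^+=[0.2925 0.1720; 0.1720 0.4204]
step 2: x^-=[0.0398, -0.2417]  P^-=[0.4399 0.2224; 0.2224 0.7104]  H_jac=[0.1624 -0.9867]  S=[0.8819]  K=[-0.1678; -0.7538]  nu=[-2.9050]  x^+=[0.5273, 1.9481]  P^+=[0.4150 0.1108; 0.1108 0.2092]
step 3: x^-=[0.7610, 1.9481]  P^-=[0.5446 0.1360; 0.1360 0.4992]  H_jac=[0.3639 0.9314]  S=[0.8474]  K=[0.3833; 0.6071]  nu=[0.5086]  x^+=[0.9560, 2.2568]  P^+=[0.4201 -0.0613; -0.0613 0.1869]

H_jac[0,0] = 0.3639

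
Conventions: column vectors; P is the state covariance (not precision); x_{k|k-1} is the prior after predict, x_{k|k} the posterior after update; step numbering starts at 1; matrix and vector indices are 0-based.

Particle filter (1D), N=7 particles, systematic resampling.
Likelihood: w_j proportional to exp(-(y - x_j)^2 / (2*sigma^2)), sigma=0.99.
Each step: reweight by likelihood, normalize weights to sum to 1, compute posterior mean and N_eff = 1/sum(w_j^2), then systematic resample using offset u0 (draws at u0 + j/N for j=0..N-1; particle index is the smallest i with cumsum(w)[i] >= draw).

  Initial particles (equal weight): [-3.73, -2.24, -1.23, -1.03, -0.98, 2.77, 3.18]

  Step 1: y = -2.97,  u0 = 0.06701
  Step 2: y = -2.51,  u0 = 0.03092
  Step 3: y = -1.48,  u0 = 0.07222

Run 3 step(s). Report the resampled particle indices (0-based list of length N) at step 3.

resampled_idx = [3, 3, 4, 5, 5, 6, 6]

step 1: w=[0.3725, 0.3811, 0.1067, 0.0733, 0.0663, 0.0000, 0.0000]  mean=-2.5149  Neff=3.2769  idx=[0, 0, 0, 1, 1, 2, 3]
step 2: w=[0.1144, 0.1144, 0.1144, 0.2355, 0.2355, 0.1060, 0.0799]  mean=-2.5475  Neff=5.9606  idx=[0, 1, 2, 3, 4, 4, 5]
step 3: w=[0.0220, 0.0220, 0.0220, 0.2172, 0.2172, 0.2172, 0.2824]  mean=-2.0533  Neff=4.4905  idx=[3, 3, 4, 5, 5, 6, 6]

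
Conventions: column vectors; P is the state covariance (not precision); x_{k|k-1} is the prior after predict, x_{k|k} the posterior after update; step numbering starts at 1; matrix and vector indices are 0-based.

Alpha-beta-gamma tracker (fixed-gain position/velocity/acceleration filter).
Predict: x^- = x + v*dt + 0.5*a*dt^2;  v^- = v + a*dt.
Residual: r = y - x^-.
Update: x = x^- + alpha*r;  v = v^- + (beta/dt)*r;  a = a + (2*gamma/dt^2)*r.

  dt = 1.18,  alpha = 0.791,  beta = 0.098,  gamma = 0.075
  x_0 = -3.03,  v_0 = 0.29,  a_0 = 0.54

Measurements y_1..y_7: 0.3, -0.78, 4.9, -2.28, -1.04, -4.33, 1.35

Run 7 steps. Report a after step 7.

a_post = -0.9388

step 1: x_pred=-2.3119  r=2.6119  x^+=-0.2459  v^+=1.1441  a^+=0.8214
step 2: x_pred=1.6760  r=-2.4560  x^+=-0.2667  v^+=1.9094  a^+=0.5568
step 3: x_pred=2.3740  r=2.5260  x^+=4.3721  v^+=2.7762  a^+=0.8289
step 4: x_pred=8.2250  r=-10.5050  x^+=-0.0845  v^+=2.8818  a^+=-0.3028
step 5: x_pred=3.1053  r=-4.1453  x^+=-0.1736  v^+=2.1803  a^+=-0.7493
step 6: x_pred=1.8774  r=-6.2074  x^+=-3.0327  v^+=0.7805  a^+=-1.4180
step 7: x_pred=-3.0989  r=4.4489  x^+=0.4202  v^+=-0.5233  a^+=-0.9388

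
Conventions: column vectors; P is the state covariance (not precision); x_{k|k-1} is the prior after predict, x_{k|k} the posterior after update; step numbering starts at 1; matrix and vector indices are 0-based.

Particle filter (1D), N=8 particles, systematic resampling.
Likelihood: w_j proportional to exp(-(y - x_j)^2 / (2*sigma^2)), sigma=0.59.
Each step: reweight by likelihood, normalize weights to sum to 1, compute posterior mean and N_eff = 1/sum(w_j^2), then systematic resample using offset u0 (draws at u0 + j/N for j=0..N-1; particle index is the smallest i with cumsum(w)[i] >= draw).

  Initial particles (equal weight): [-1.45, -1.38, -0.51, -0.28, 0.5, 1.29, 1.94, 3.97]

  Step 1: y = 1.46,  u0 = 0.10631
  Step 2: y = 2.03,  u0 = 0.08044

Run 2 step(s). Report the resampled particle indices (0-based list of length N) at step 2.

step 1: w=[0.0000, 0.0000, 0.0019, 0.0066, 0.1357, 0.4893, 0.3663, 0.0001]  mean=1.4072  Neff=2.5503  idx=[4, 5, 5, 5, 5, 6, 6, 6]
step 2: w=[0.0072, 0.0945, 0.0945, 0.0945, 0.0945, 0.2050, 0.2050, 0.2050]  mean=1.6841  Neff=6.1800  idx=[1, 3, 4, 5, 5, 6, 7, 7]

resampled_idx = [1, 3, 4, 5, 5, 6, 7, 7]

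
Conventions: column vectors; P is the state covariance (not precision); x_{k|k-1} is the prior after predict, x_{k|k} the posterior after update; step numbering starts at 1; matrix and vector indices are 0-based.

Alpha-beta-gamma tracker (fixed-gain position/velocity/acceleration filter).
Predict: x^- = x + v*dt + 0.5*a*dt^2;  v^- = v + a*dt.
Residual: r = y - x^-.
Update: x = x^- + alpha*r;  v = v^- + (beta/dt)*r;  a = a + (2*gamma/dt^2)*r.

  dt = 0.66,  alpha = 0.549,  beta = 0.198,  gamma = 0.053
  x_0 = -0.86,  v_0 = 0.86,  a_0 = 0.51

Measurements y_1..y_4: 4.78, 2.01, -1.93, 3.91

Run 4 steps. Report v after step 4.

step 1: x_pred=-0.1813  r=4.9613  x^+=2.5424  v^+=2.6850  a^+=1.7173
step 2: x_pred=4.6886  r=-2.6786  x^+=3.2180  v^+=3.0148  a^+=1.0655
step 3: x_pred=5.4399  r=-7.3699  x^+=1.3938  v^+=1.5071  a^+=-0.7279
step 4: x_pred=2.2300  r=1.6800  x^+=3.1523  v^+=1.5307  a^+=-0.3191

v_post = 1.5307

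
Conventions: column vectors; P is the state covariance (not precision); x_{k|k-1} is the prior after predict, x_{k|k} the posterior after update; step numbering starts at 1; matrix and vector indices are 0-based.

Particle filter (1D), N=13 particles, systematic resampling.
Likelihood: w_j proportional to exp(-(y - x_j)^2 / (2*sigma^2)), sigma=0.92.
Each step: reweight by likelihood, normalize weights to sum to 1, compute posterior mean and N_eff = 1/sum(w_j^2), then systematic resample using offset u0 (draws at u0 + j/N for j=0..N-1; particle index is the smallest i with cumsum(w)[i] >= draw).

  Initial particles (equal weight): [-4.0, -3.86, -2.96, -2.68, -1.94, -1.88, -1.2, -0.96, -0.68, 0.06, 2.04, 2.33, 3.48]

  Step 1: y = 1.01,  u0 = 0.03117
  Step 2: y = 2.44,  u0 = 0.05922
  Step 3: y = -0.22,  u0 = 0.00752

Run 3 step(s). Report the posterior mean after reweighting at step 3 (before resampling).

post_mean = 2.1382

step 1: w=[0.0000, 0.0000, 0.0000, 0.0002, 0.0031, 0.0039, 0.0300, 0.0543, 0.0994, 0.3153, 0.2871, 0.1920, 0.0146]  mean=0.9332  Neff=4.2975  idx=[6, 8, 8, 9, 9, 9, 9, 10, 10, 10, 11, 11, 11]
step 2: w=[0.0001, 0.0005, 0.0005, 0.0060, 0.0060, 0.0060, 0.0060, 0.1554, 0.1554, 0.1554, 0.1696, 0.1696, 0.1696]  mean=2.1367  Neff=6.2966  idx=[7, 7, 8, 8, 9, 9, 10, 10, 11, 11, 11, 12, 12]
step 3: w=[0.1102, 0.1102, 0.1102, 0.1102, 0.1102, 0.1102, 0.0484, 0.0484, 0.0484, 0.0484, 0.0484, 0.0484, 0.0484]  mean=2.1382  Neff=11.1987  idx=[0, 0, 1, 2, 2, 3, 4, 4, 5, 6, 8, 9, 11]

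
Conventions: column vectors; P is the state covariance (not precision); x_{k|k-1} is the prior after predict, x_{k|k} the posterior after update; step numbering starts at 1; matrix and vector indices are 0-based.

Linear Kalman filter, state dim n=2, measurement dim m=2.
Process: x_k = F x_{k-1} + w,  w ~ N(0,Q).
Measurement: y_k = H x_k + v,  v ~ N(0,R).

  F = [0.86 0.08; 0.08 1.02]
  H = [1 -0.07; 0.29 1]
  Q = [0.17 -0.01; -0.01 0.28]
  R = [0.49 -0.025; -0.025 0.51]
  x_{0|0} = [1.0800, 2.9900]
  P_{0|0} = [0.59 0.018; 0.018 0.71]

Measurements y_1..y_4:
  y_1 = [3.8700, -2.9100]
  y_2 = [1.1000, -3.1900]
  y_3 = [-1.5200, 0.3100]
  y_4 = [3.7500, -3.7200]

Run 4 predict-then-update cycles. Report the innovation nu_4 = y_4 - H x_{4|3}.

innov = [3.7337, -2.7320]

step 1: x^-=[1.1680, 3.1362]  P^-=[0.6134 0.1044; 0.1044 1.0254]  S=[1.0938 0.1834; 0.1834 1.6476]  K=[0.5354 0.1118; -0.0791 0.6496]  nu=[2.9215, -6.3849]  x^+=[2.0186, -1.2422]  P^+=[0.2574 -0.0310; -0.0310 0.3422]
step 2: x^-=[1.6366, -1.1056]  P^-=[0.3583 0.0082; 0.0082 0.6327]  S=[0.8502 0.0427; 0.0427 1.1776]  K=[0.4167 0.0801; -0.0696 0.5418]  nu=[-0.6140, -2.5591]  x^+=[1.1757, -2.4493]  P^+=[0.2002 -0.0276; -0.0276 0.2861]
step 3: x^-=[0.8152, -2.4043]  P^-=[0.3161 0.0027; 0.0027 0.5744]  S=[0.8086 0.0291; 0.0291 1.1126]  K=[0.3880 0.0747; -0.0651 0.5187]  nu=[-2.5035, 2.4779]  x^+=[0.0287, -0.9561]  P^+=[0.1865 -0.0257; -0.0257 0.2736]
step 4: x^-=[-0.0518, -0.9729]  P^-=[0.3061 0.0025; 0.0025 0.5617]  S=[0.7985 0.0269; 0.0269 1.0988]  K=[0.3807 0.0737; -0.0634 0.5133]  nu=[3.7337, -2.7320]  x^+=[1.1681, -2.6123]  P^+=[0.1829 -0.0250; -0.0250 0.2706]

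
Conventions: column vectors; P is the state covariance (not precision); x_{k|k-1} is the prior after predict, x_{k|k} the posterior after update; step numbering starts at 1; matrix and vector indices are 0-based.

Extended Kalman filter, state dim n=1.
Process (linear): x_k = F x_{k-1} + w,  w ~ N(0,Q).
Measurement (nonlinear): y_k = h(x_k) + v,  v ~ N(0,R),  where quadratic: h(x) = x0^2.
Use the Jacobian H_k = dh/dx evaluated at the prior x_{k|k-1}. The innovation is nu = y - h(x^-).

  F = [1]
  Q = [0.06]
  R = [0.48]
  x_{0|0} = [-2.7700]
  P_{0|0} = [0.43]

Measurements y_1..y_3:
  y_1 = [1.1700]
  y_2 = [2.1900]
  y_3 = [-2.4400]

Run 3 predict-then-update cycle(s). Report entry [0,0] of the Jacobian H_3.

step 1: x^-=[-2.7700]  P^-=[0.4900]  H_jac=[-5.5400]  S=[15.5189]  K=[-0.1749]  nu=[-6.5029]  x^+=[-1.6325]  P^+=[0.0152]
step 2: x^-=[-1.6325]  P^-=[0.0752]  H_jac=[-3.2650]  S=[1.2812]  K=[-0.1915]  nu=[-0.4750]  x^+=[-1.5415]  P^+=[0.0282]
step 3: x^-=[-1.5415]  P^-=[0.0882]  H_jac=[-3.0830]  S=[1.3179]  K=[-0.2062]  nu=[-4.8163]  x^+=[-0.5483]  P^+=[0.0321]

H_jac[0,0] = -3.0830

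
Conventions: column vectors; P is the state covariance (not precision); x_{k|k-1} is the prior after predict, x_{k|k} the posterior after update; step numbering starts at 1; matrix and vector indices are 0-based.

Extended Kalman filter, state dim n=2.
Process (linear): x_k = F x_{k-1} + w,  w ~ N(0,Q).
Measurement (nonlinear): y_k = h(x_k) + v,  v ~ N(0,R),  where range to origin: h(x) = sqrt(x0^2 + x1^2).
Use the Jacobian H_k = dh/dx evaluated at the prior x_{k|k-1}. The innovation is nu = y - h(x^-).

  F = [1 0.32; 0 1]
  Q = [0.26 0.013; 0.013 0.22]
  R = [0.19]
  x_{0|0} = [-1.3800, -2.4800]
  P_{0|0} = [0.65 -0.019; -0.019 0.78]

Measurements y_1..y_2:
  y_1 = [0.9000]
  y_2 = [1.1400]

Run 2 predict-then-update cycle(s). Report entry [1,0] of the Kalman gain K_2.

K[1,0] = -0.4609

step 1: x^-=[-2.1736, -2.4800]  P^-=[0.9777 0.2436; 0.2436 1.0000]  H_jac=[-0.6591 -0.7520]  S=[1.4218]  K=[-0.5821; -0.6419]  nu=[-2.3977]  x^+=[-0.7779, -0.9410]  P^+=[0.4960 -0.2876; -0.2876 0.4142]
step 2: x^-=[-1.0790, -0.9410]  P^-=[0.6143 -0.1421; -0.1421 0.6342]  H_jac=[-0.7537 -0.6573]  S=[0.6722]  K=[-0.5499; -0.4609]  nu=[-0.2917]  x^+=[-0.9186, -0.8066]  P^+=[0.4111 -0.3124; -0.3124 0.4915]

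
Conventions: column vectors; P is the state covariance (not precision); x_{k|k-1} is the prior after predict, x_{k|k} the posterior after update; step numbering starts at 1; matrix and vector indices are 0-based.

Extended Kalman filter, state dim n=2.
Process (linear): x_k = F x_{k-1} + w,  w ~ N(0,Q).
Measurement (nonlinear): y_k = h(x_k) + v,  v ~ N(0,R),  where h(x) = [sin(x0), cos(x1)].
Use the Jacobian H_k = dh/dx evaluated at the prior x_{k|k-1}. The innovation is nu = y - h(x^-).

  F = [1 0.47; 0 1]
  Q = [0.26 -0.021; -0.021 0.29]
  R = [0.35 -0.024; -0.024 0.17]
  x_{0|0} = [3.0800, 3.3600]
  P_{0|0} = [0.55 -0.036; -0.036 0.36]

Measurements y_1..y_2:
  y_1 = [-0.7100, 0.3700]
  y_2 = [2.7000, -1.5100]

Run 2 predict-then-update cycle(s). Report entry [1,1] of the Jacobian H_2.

H_jac[1,1] = 0.9244

step 1: x^-=[4.6592, 3.3600]  P^-=[0.8557 0.1122; 0.1122 0.6500]  H_jac=[-0.0532 0.0000; 0.0000 0.2167]  S=[0.3524 -0.0253; -0.0253 0.2005]  K=[-0.1215 0.1059; 0.0338 0.7066]  nu=[0.2886, 1.3462]  x^+=[4.7667, 4.3211]  P^+=[0.8476 0.0966; 0.0966 0.5507]
step 2: x^-=[6.7976, 4.3211]  P^-=[1.3200 0.3344; 0.3344 0.8407]  H_jac=[0.8706 0.0000; 0.0000 0.9244]  S=[1.3504 0.2451; 0.2451 0.8884]  K=[0.8293 0.1191; 0.0598 0.8583]  nu=[2.2079, -1.1286]  x^+=[8.4943, 3.4844]  P^+=[0.3301 0.0004; 0.0004 0.1563]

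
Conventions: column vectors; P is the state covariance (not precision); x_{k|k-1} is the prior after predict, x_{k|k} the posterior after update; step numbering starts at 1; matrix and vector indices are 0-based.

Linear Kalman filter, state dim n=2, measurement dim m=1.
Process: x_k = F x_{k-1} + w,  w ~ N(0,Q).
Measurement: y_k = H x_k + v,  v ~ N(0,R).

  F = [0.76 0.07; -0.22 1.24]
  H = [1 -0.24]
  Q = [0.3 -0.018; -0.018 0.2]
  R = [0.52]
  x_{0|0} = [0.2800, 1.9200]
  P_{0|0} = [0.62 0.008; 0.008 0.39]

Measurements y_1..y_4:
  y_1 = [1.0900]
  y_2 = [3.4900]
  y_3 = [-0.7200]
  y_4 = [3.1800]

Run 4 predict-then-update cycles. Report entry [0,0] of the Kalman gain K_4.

K[0,0] = 0.4113

step 1: x^-=[0.3472, 2.3192]  P^-=[0.6609 -0.0804; -0.0804 0.8253]  S=[1.2670]  K=[0.5368; -0.2198]  nu=[1.2994]  x^+=[1.0448, 2.0336]  P^+=[0.2957 0.0691; 0.0691 0.7641]
step 2: x^-=[0.9364, 2.2918]  P^-=[0.4819 0.0629; 0.0629 1.3515]  S=[1.0496]  K=[0.4448; -0.2491]  nu=[3.1037]  x^+=[2.3168, 1.5187]  P^+=[0.2743 0.1792; 0.1792 1.2864]
step 3: x^-=[1.8671, 1.3735]  P^-=[0.4838 0.2139; 0.2139 2.0934]  S=[1.0217]  K=[0.4233; -0.2824]  nu=[-2.2574]  x^+=[0.9116, 2.0110]  P^+=[0.3008 0.3360; 0.3360 2.0120]
step 4: x^-=[0.8336, 2.2931]  P^-=[0.5193 0.4179; 0.4179 3.1248]  S=[1.0187]  K=[0.4113; -0.3260]  nu=[2.8968]  x^+=[2.0251, 1.3488]  P^+=[0.3470 0.5545; 0.5545 3.0166]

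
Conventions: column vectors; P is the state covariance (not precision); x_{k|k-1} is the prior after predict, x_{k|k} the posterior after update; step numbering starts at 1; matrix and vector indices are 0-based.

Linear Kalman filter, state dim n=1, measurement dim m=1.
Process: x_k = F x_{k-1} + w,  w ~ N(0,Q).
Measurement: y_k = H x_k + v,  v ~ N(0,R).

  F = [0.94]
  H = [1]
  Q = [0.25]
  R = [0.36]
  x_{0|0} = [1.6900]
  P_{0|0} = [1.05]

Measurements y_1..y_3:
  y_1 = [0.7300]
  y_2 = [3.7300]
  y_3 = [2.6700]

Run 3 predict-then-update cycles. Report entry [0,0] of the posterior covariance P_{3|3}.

P_post[0,0] = 0.1968

step 1: x^-=[1.5886]  P^-=[1.1778]  S=[1.5378]  K=[0.7659]  nu=[-0.8586]  x^+=[0.9310]  P^+=[0.2757]
step 2: x^-=[0.8751]  P^-=[0.4936]  S=[0.8536]  K=[0.5783]  nu=[2.8549]  x^+=[2.5260]  P^+=[0.2082]
step 3: x^-=[2.3745]  P^-=[0.4339]  S=[0.7939]  K=[0.5466]  nu=[0.2955]  x^+=[2.5360]  P^+=[0.1968]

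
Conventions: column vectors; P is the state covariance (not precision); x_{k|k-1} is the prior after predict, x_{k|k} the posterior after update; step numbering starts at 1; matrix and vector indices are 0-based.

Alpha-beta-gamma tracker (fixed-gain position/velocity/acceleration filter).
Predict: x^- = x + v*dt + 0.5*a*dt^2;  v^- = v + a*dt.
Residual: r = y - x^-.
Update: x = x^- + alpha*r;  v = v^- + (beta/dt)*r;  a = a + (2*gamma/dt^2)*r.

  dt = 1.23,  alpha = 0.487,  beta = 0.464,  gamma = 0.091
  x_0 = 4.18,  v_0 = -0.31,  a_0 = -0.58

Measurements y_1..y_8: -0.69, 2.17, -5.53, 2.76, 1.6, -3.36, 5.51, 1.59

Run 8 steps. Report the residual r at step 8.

step 1: x_pred=3.3600  r=-4.0500  x^+=1.3876  v^+=-2.5512  a^+=-1.0672
step 2: x_pred=-2.5576  r=4.7276  x^+=-0.2553  v^+=-2.0804  a^+=-0.4985
step 3: x_pred=-3.1913  r=-2.3387  x^+=-4.3302  v^+=-3.5758  a^+=-0.7798
step 4: x_pred=-9.3184  r=12.0784  x^+=-3.4362  v^+=0.0214  a^+=0.6732
step 5: x_pred=-2.9006  r=4.5006  x^+=-0.7088  v^+=2.5472  a^+=1.2146
step 6: x_pred=3.3431  r=-6.7031  x^+=0.0787  v^+=1.5126  a^+=0.4082
step 7: x_pred=2.2479  r=3.2621  x^+=3.8366  v^+=3.2453  a^+=0.8007
step 8: x_pred=8.4339  r=-6.8439  x^+=5.1009  v^+=1.6483  a^+=-0.0227

resid = -6.8439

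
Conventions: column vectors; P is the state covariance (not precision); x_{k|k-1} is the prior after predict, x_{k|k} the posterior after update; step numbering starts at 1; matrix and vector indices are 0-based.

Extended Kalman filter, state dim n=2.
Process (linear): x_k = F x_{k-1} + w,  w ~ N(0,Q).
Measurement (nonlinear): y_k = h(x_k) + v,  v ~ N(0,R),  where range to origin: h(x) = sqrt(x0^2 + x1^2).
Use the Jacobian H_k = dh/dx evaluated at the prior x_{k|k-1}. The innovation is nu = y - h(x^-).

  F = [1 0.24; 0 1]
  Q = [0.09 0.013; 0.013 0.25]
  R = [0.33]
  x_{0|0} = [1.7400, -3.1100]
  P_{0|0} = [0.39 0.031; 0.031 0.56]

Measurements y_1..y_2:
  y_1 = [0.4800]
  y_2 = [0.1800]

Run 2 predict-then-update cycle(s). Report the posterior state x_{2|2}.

step 1: x^-=[0.9936, -3.1100]  P^-=[0.5271 0.1784; 0.1784 0.8100]  H_jac=[0.3043 -0.9526]  S=[1.0104]  K=[-0.0094; -0.7099]  nu=[-2.7849]  x^+=[1.0198, -1.1330]  P^+=[0.5270 0.1716; 0.1716 0.3008]
step 2: x^-=[0.7479, -1.1330]  P^-=[0.7168 0.2568; 0.2568 0.5508]  H_jac=[0.5509 -0.8346]  S=[0.6950]  K=[0.2598; -0.4578]  nu=[-1.1776]  x^+=[0.4420, -0.5939]  P^+=[0.6699 0.3395; 0.3395 0.4051]

x_post = [0.4420, -0.5939]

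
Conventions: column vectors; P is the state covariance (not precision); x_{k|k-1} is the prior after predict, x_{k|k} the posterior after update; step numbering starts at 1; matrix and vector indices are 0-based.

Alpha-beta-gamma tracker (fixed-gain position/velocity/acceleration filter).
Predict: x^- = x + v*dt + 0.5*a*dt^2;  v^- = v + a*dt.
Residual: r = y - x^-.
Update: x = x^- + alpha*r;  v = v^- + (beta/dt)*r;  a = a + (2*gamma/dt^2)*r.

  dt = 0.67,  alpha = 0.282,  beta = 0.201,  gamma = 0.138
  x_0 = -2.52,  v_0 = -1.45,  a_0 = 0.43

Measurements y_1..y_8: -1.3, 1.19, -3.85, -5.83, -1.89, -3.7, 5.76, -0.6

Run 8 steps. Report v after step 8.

step 1: x_pred=-3.3950  r=2.0950  x^+=-2.8042  v^+=-0.5334  a^+=1.7181
step 2: x_pred=-2.7760  r=3.9660  x^+=-1.6576  v^+=1.8075  a^+=4.1565
step 3: x_pred=0.4864  r=-4.3364  x^+=-0.7365  v^+=3.2914  a^+=1.4903
step 4: x_pred=1.8033  r=-7.6333  x^+=-0.3493  v^+=2.0000  a^+=-3.2029
step 5: x_pred=0.2718  r=-2.1618  x^+=-0.3378  v^+=-0.7945  a^+=-4.5320
step 6: x_pred=-1.8874  r=-1.8126  x^+=-2.3985  v^+=-4.3748  a^+=-5.6465
step 7: x_pred=-6.5970  r=12.3570  x^+=-3.1123  v^+=-4.4508  a^+=1.9510
step 8: x_pred=-5.6565  r=5.0565  x^+=-4.2305  v^+=-1.6267  a^+=5.0599

v_post = -1.6267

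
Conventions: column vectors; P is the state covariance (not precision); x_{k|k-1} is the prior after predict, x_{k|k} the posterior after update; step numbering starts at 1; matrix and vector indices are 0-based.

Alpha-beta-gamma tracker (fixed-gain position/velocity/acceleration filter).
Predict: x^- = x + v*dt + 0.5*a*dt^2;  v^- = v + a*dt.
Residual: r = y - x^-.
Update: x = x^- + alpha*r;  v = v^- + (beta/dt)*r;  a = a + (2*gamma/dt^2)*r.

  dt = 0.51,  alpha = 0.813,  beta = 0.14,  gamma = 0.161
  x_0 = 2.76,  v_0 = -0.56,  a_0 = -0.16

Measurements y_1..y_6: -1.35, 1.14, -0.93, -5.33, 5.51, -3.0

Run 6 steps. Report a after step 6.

step 1: x_pred=2.4536  r=-3.8036  x^+=-0.6387  v^+=-1.6857  a^+=-4.8688
step 2: x_pred=-2.1316  r=3.2716  x^+=0.5282  v^+=-3.2707  a^+=-0.8186
step 3: x_pred=-1.2463  r=0.3163  x^+=-0.9892  v^+=-3.6013  a^+=-0.4270
step 4: x_pred=-2.8814  r=-2.4486  x^+=-4.8721  v^+=-4.4913  a^+=-3.4583
step 5: x_pred=-7.6124  r=13.1224  x^+=3.0561  v^+=-2.6528  a^+=12.7870
step 6: x_pred=3.3661  r=-6.3661  x^+=-1.8095  v^+=2.1210  a^+=4.9058

a_post = 4.9058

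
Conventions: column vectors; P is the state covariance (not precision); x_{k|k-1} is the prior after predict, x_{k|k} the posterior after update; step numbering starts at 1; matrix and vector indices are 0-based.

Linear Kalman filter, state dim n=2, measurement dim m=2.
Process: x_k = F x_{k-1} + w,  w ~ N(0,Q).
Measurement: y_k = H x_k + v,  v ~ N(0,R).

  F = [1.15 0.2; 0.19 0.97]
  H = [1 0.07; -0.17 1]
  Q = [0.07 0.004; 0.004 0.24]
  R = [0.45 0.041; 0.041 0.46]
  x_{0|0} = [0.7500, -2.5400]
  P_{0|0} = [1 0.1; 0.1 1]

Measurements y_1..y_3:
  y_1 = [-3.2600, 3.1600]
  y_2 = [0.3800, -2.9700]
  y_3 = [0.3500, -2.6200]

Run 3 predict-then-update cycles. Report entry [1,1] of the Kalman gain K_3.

step 1: x^-=[0.3545, -2.3213]  P^-=[1.4785 0.5319; 0.5318 1.2539]  S=[2.0091 0.4029; 0.4029 1.5758]  K=[0.7576 -0.0157; 0.1690 0.6951]  nu=[-3.4520, 5.5416]  x^+=[-2.3478, 0.9474]  P^+=[0.3346 0.0807; 0.0807 0.3404]
step 2: x^-=[-2.5104, 0.4729]  P^-=[0.5633 0.2363; 0.2363 0.6021]  S=[1.0493 0.2208; 0.2208 0.9981]  K=[0.5485 0.0194; 0.1540 0.5290]  nu=[2.8573, -3.8697]  x^+=[-1.0184, -1.1340]  P^+=[0.2425 0.0726; 0.0726 0.2620]
step 3: x^-=[-1.3979, -1.2935]  P^-=[0.4346 0.1916; 0.1916 0.5220]  S=[0.9140 0.1930; 0.1930 0.9295]  K=[0.4847 0.0260; 0.1448 0.4966]  nu=[1.8384, -1.5642]  x^+=[-0.5475, -1.8040]  P^+=[0.2144 0.0683; 0.0683 0.2460]

K[1,1] = 0.4966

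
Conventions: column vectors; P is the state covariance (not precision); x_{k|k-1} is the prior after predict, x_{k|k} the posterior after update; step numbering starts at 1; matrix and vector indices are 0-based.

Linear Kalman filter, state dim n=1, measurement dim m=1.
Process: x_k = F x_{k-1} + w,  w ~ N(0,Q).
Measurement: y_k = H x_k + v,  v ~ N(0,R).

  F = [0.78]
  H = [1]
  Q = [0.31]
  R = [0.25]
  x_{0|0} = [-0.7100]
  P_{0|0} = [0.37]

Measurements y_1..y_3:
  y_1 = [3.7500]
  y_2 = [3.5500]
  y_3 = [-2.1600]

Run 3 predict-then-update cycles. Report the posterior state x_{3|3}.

step 1: x^-=[-0.5538]  P^-=[0.5351]  S=[0.7851]  K=[0.6816]  nu=[4.3038]  x^+=[2.3796]  P^+=[0.1704]
step 2: x^-=[1.8561]  P^-=[0.4137]  S=[0.6637]  K=[0.6233]  nu=[1.6939]  x^+=[2.9119]  P^+=[0.1558]
step 3: x^-=[2.2713]  P^-=[0.4048]  S=[0.6548]  K=[0.6182]  nu=[-4.4313]  x^+=[-0.4682]  P^+=[0.1546]

x_post = [-0.4682]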